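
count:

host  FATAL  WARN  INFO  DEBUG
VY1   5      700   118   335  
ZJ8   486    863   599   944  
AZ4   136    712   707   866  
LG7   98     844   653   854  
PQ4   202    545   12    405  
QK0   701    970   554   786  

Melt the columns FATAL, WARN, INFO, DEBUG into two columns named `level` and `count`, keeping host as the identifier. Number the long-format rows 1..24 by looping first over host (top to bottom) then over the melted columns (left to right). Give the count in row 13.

24 rows total (6 × 4). Row 13: index ⌊(13-1)/4⌋ = 3 into host → LG7; (13-1) mod 4 = 0 into the melted columns → FATAL.
So row 13 is (LG7, FATAL, 98); count = 98.

98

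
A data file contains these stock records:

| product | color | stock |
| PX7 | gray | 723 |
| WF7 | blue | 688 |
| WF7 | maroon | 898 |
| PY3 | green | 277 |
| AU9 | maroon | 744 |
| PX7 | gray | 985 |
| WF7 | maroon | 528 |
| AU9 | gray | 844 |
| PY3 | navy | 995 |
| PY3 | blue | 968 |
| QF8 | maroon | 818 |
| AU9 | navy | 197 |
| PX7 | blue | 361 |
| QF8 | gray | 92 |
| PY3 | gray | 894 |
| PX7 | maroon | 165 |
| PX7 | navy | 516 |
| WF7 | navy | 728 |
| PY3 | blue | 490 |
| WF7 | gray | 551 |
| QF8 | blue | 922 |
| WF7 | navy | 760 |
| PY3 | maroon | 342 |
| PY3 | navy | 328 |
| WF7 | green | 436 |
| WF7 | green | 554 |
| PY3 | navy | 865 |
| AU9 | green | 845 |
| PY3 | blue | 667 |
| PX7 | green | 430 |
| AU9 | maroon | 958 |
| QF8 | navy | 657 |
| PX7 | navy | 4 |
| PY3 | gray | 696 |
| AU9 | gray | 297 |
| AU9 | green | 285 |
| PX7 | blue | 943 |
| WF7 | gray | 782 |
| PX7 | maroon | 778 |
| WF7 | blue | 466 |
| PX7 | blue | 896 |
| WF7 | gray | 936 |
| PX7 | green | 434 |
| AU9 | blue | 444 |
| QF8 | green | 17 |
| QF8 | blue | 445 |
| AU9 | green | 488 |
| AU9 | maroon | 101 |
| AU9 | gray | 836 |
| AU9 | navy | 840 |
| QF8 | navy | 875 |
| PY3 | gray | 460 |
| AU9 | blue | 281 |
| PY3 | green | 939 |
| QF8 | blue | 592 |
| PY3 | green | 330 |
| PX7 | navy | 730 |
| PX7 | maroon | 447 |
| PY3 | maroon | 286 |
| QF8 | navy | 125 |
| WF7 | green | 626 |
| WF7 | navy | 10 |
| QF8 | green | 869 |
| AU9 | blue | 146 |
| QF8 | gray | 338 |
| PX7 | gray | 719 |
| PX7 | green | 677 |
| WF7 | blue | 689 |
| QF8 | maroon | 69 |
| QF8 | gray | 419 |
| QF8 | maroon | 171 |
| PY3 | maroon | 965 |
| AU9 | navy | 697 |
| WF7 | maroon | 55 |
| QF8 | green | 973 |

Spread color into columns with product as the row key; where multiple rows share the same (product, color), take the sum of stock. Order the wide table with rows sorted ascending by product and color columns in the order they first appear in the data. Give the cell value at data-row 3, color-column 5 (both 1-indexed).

With rows sorted ascending by product, row 3 is product=PY3. color columns in first-appearance order: gray, blue, maroon, green, navy; column 5 is navy.
Long rows with product=PY3, color=navy: 995 + 328 + 865 = 2188.

2188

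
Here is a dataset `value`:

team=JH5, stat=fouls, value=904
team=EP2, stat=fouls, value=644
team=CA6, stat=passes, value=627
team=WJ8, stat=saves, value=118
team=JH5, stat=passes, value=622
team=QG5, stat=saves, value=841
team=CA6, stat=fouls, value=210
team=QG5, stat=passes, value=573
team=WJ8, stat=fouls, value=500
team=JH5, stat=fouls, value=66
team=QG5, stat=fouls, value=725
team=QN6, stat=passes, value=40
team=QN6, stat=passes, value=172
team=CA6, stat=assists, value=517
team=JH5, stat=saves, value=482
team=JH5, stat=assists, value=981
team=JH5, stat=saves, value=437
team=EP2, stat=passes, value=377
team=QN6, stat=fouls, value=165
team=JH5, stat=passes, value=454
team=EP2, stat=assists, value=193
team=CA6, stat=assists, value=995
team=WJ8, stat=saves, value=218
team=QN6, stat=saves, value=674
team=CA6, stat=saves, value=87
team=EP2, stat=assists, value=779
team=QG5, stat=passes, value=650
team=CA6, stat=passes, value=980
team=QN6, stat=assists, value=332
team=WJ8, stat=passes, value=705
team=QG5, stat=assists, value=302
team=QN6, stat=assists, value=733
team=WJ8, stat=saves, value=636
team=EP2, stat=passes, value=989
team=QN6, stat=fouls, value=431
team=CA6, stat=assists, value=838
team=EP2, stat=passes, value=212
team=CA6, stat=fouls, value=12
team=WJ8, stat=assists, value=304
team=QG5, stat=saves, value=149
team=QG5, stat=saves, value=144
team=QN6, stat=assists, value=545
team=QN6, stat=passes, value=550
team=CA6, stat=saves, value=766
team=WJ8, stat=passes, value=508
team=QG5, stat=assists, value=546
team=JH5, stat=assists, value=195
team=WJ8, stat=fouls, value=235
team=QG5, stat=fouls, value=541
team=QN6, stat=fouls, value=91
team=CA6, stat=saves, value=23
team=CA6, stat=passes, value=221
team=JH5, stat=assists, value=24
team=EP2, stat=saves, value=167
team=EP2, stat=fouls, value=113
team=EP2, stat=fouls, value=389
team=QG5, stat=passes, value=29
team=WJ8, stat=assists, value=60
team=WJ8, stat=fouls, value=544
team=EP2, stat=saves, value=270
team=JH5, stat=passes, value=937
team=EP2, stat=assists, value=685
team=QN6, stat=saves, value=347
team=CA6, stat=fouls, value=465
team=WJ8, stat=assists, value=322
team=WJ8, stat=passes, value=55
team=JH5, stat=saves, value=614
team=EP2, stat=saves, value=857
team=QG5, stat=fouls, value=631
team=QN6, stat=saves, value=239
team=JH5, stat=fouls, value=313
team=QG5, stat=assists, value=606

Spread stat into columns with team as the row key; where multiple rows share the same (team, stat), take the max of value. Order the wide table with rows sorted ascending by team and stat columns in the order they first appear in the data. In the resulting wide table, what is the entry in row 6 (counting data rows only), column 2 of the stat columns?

With rows sorted ascending by team, row 6 is team=WJ8. stat columns in first-appearance order: fouls, passes, saves, assists; column 2 is passes.
Long rows with team=WJ8, stat=passes: max(705, 508, 55) = 705.

705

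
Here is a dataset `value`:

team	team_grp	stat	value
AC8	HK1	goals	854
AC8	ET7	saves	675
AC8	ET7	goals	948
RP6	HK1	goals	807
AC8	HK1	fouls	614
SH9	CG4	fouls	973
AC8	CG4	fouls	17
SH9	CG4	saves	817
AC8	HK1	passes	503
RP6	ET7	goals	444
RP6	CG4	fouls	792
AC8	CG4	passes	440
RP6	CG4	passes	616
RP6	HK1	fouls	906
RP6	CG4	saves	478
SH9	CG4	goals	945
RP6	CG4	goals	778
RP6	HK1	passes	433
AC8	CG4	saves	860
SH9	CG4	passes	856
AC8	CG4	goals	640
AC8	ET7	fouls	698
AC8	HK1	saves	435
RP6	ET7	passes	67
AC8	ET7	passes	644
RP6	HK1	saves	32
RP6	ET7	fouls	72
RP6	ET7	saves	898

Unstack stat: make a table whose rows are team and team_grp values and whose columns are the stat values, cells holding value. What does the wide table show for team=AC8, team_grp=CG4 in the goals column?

640

Wide layout: rows indexed by team and team_grp, columns are the 4 distinct stat values (goals, saves, fouls, passes).
Cell (team=AC8, team_grp=CG4, stat=goals) draws from the long row where team=AC8, team_grp=CG4 and stat=goals, which has value=640.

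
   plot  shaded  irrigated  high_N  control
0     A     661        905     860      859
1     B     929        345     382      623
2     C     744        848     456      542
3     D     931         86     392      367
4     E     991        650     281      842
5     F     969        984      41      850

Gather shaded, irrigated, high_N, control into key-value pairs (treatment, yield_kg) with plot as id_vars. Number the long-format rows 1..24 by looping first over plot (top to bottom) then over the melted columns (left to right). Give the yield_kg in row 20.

24 rows total (6 × 4). Row 20: index ⌊(20-1)/4⌋ = 4 into plot → E; (20-1) mod 4 = 3 into the melted columns → control.
So row 20 is (E, control, 842); yield_kg = 842.

842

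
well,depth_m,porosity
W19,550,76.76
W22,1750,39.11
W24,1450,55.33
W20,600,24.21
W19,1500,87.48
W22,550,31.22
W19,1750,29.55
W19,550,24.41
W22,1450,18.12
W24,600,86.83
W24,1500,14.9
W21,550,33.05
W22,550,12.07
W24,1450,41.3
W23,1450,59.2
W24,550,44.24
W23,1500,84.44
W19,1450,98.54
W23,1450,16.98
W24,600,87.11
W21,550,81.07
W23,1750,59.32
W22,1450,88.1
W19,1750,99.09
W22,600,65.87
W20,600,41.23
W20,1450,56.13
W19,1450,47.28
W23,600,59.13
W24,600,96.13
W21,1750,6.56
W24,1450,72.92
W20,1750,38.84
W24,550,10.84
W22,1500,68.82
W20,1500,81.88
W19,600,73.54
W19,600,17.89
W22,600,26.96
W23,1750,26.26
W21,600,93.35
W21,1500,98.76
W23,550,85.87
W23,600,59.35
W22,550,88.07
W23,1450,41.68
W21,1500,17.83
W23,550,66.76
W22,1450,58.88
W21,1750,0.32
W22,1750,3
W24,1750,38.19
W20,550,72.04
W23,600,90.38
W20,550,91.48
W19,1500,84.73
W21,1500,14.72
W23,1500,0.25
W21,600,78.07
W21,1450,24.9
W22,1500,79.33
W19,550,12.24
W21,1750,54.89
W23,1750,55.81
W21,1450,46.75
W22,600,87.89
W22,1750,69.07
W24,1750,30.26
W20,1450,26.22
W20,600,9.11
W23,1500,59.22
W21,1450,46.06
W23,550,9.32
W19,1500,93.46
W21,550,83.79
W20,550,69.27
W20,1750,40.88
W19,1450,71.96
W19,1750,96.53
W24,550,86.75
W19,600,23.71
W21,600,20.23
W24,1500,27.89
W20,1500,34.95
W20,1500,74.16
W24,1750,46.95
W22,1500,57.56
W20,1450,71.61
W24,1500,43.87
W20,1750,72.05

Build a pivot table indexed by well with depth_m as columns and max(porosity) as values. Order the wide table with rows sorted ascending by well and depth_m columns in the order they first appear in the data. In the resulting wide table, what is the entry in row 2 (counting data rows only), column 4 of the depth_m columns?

41.23

With rows sorted ascending by well, row 2 is well=W20. depth_m columns in first-appearance order: 550, 1750, 1450, 600, 1500; column 4 is 600.
Long rows with well=W20, depth_m=600: max(24.21, 41.23, 9.11) = 41.23.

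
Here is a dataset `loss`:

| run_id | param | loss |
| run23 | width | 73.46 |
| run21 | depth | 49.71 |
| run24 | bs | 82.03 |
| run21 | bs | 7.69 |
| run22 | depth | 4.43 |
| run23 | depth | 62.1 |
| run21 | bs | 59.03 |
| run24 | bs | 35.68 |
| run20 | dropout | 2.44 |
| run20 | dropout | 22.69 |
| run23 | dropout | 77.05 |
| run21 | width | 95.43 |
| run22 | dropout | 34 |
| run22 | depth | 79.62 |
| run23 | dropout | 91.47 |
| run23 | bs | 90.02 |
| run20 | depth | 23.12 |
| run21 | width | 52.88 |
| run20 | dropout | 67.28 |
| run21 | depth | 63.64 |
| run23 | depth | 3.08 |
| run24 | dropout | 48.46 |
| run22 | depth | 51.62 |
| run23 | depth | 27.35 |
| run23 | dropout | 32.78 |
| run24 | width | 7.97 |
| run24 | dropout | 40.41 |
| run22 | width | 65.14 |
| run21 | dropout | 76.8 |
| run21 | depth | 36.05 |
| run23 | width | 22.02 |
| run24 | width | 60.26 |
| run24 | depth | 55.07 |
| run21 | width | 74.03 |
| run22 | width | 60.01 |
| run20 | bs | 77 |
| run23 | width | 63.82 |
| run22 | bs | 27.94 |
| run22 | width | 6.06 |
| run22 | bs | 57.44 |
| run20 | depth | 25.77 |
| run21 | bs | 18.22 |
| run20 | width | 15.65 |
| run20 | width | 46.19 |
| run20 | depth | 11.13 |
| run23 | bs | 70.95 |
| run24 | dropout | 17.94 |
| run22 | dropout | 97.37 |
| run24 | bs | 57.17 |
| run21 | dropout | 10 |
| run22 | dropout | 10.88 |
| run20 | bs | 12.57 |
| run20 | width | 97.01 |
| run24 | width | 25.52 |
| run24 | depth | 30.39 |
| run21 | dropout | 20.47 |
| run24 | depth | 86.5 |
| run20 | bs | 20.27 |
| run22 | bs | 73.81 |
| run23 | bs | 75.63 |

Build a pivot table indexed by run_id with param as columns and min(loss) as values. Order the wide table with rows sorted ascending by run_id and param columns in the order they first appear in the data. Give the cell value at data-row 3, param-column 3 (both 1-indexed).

27.94

With rows sorted ascending by run_id, row 3 is run_id=run22. param columns in first-appearance order: width, depth, bs, dropout; column 3 is bs.
Long rows with run_id=run22, param=bs: min(27.94, 57.44, 73.81) = 27.94.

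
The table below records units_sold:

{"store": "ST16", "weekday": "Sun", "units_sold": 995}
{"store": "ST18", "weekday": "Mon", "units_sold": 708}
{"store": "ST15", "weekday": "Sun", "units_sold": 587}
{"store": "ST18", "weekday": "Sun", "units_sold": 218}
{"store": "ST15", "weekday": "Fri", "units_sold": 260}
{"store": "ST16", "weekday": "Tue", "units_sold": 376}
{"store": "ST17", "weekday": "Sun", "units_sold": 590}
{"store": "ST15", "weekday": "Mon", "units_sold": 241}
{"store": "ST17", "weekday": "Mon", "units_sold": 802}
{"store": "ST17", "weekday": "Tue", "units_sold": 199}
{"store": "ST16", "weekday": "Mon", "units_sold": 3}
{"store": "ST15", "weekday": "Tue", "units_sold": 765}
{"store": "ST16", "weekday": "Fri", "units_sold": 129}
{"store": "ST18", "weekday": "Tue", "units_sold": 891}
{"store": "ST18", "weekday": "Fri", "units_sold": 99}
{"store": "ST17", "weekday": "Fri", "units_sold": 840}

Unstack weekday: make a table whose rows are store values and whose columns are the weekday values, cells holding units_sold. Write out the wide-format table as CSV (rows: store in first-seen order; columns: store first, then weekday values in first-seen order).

store,Sun,Mon,Fri,Tue
ST16,995,3,129,376
ST18,218,708,99,891
ST15,587,241,260,765
ST17,590,802,840,199

Columns: store plus the 4 distinct weekday values (Sun, Mon, Fri, Tue).
For example, row ST16 column Sun takes units_sold=995 from the long row (ST16, Sun).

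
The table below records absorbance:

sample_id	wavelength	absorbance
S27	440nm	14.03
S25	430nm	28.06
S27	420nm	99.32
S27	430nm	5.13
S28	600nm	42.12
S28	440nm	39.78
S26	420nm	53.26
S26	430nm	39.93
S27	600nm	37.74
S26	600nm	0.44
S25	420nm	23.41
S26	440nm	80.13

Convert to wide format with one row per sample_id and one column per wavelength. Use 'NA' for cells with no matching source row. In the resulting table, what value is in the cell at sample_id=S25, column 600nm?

NA

No long-format row has sample_id=S25 and wavelength=600nm, so the cell is NA.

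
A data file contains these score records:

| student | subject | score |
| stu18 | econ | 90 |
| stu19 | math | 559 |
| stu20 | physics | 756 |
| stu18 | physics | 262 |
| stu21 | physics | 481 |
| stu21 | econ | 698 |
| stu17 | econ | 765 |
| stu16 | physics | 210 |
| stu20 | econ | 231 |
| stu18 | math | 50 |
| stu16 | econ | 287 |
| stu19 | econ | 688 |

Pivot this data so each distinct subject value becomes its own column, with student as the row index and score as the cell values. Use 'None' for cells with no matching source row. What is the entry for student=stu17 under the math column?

No long-format row has student=stu17 and subject=math, so the cell is None.

None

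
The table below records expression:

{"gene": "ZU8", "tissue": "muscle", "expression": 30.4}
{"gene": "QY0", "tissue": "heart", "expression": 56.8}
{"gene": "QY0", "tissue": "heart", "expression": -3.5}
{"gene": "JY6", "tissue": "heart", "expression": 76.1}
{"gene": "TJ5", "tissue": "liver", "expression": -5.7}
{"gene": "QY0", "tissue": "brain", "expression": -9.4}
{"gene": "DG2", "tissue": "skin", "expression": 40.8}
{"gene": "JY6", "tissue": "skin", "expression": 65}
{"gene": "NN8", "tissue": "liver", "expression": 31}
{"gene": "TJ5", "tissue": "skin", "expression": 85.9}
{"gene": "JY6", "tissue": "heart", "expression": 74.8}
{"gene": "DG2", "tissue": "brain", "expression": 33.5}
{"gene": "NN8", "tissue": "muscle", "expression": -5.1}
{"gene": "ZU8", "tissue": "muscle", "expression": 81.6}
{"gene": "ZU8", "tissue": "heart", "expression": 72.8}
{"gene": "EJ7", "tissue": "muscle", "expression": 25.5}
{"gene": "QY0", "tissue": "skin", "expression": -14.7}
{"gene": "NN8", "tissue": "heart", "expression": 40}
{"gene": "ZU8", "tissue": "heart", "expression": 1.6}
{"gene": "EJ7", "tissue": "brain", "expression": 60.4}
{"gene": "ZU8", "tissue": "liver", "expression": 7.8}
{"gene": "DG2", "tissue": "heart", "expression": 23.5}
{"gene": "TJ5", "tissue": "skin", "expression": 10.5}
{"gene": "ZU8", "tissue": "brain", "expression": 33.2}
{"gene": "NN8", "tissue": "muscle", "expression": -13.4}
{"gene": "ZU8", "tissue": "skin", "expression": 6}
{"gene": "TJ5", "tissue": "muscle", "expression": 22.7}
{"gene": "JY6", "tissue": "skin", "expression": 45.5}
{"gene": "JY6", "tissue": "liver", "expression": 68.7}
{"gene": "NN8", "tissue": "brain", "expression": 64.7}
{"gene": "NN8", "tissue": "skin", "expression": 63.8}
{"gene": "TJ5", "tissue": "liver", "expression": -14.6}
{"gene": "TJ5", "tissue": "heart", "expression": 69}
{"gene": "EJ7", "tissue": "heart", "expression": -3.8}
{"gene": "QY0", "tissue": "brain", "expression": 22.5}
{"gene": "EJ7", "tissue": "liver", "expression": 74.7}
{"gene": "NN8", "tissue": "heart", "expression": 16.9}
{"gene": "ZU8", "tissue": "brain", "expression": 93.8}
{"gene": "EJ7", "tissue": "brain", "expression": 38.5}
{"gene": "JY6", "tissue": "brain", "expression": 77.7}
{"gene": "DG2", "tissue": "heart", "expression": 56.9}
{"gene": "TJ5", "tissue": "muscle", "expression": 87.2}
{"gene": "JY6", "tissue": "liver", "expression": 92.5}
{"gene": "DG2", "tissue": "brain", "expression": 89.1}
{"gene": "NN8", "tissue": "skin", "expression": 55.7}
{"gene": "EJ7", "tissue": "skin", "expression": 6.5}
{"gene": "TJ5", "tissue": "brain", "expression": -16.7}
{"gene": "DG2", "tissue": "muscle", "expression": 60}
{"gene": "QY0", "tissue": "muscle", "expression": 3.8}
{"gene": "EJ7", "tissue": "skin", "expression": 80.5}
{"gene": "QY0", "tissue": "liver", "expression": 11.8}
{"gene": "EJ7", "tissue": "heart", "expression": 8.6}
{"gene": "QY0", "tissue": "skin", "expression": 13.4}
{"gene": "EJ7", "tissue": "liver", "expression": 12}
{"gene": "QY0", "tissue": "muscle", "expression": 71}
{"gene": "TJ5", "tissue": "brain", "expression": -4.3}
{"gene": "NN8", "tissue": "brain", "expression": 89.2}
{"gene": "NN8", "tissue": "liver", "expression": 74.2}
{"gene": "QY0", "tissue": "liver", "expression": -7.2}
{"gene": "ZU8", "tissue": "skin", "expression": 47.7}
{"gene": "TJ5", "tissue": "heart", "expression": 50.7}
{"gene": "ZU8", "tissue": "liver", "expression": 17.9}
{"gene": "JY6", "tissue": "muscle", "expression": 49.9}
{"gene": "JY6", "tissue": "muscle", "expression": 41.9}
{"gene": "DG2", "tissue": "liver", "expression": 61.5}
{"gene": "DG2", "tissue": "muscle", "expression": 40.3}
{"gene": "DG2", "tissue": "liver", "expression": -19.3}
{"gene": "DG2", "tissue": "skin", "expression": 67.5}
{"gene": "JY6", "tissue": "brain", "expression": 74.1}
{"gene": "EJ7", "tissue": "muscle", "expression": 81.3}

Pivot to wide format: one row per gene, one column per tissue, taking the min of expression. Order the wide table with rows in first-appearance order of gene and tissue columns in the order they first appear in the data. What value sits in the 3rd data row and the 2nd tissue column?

With rows in first-appearance order of gene, row 3 is gene=JY6. tissue columns in first-appearance order: muscle, heart, liver, brain, skin; column 2 is heart.
Long rows with gene=JY6, tissue=heart: min(76.1, 74.8) = 74.8.

74.8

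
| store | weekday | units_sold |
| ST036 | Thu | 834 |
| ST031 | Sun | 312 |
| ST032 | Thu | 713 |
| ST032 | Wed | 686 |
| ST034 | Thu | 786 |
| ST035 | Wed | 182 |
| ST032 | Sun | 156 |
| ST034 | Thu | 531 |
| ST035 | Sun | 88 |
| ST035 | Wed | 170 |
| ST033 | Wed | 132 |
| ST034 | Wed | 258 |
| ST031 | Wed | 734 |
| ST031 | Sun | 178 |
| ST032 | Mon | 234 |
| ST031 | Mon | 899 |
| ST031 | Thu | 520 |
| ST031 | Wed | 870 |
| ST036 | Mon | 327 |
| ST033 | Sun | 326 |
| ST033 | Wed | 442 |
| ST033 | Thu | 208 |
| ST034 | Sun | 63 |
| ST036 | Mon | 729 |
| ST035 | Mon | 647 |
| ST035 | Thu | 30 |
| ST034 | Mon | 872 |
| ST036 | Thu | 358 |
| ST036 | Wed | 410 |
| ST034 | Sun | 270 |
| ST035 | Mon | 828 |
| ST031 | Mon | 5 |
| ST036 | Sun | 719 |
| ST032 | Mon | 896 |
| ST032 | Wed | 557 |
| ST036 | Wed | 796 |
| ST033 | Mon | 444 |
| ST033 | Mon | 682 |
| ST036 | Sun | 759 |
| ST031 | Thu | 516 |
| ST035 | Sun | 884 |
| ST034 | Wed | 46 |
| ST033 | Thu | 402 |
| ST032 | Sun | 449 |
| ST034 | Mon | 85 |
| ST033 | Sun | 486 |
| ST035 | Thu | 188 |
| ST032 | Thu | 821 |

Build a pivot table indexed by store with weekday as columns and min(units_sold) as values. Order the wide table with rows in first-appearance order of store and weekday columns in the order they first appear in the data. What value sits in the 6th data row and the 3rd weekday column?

With rows in first-appearance order of store, row 6 is store=ST033. weekday columns in first-appearance order: Thu, Sun, Wed, Mon; column 3 is Wed.
Long rows with store=ST033, weekday=Wed: min(132, 442) = 132.

132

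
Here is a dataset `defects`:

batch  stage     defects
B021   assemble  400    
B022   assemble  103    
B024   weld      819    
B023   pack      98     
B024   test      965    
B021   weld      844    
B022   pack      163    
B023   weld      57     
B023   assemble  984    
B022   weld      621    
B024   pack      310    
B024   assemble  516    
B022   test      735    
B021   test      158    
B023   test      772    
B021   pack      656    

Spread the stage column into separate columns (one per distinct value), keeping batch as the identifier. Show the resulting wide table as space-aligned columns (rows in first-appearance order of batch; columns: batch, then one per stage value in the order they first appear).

batch  assemble  weld  pack  test
B021   400       844   656   158 
B022   103       621   163   735 
B024   516       819   310   965 
B023   984       57    98    772 

Columns: batch plus the 4 distinct stage values (assemble, weld, pack, test).
For example, row B021 column assemble takes defects=400 from the long row (B021, assemble).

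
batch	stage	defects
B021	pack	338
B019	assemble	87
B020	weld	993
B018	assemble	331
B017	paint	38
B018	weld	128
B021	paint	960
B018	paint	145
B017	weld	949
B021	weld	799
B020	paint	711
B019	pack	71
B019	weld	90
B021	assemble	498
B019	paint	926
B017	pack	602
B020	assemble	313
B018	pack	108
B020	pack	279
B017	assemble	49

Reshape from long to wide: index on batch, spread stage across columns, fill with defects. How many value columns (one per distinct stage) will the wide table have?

4

4 distinct stage values: paint, pack, weld, assemble.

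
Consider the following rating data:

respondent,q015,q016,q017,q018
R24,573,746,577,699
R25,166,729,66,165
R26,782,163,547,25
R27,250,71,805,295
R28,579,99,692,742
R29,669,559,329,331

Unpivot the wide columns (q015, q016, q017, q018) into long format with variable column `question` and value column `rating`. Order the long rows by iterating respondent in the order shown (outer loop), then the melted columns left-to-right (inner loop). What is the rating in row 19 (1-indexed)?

692

24 rows total (6 × 4). Row 19: index ⌊(19-1)/4⌋ = 4 into respondent → R28; (19-1) mod 4 = 2 into the melted columns → q017.
So row 19 is (R28, q017, 692); rating = 692.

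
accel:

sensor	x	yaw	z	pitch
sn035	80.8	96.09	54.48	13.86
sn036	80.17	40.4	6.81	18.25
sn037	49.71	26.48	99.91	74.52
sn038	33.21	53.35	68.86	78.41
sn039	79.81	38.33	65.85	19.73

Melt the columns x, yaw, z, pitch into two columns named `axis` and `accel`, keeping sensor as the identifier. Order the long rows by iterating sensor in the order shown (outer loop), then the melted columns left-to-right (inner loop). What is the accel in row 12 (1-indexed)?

74.52

20 rows total (5 × 4). Row 12: index ⌊(12-1)/4⌋ = 2 into sensor → sn037; (12-1) mod 4 = 3 into the melted columns → pitch.
So row 12 is (sn037, pitch, 74.52); accel = 74.52.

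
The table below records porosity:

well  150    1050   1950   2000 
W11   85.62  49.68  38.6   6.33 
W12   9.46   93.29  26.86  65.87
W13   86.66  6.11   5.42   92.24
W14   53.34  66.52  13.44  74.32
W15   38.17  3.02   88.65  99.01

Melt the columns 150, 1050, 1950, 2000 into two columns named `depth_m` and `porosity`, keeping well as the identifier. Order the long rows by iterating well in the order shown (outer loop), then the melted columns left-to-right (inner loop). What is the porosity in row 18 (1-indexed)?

3.02

20 rows total (5 × 4). Row 18: index ⌊(18-1)/4⌋ = 4 into well → W15; (18-1) mod 4 = 1 into the melted columns → 1050.
So row 18 is (W15, 1050, 3.02); porosity = 3.02.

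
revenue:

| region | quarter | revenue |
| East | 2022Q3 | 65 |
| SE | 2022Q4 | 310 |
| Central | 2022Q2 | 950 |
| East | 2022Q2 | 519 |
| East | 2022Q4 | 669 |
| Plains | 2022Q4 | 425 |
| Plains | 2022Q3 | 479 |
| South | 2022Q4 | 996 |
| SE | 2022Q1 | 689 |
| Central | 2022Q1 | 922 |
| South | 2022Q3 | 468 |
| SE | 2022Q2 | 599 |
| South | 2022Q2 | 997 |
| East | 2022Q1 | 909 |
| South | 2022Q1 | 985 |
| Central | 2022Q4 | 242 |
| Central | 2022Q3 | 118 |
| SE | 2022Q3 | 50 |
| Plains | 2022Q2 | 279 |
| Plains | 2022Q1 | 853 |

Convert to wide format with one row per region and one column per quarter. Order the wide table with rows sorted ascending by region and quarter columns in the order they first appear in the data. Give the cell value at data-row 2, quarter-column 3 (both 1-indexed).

519

With rows sorted ascending by region, row 2 is region=East. quarter columns in first-appearance order: 2022Q3, 2022Q4, 2022Q2, 2022Q1; column 3 is 2022Q2.
Long rows with region=East, quarter=2022Q2: revenue = 519.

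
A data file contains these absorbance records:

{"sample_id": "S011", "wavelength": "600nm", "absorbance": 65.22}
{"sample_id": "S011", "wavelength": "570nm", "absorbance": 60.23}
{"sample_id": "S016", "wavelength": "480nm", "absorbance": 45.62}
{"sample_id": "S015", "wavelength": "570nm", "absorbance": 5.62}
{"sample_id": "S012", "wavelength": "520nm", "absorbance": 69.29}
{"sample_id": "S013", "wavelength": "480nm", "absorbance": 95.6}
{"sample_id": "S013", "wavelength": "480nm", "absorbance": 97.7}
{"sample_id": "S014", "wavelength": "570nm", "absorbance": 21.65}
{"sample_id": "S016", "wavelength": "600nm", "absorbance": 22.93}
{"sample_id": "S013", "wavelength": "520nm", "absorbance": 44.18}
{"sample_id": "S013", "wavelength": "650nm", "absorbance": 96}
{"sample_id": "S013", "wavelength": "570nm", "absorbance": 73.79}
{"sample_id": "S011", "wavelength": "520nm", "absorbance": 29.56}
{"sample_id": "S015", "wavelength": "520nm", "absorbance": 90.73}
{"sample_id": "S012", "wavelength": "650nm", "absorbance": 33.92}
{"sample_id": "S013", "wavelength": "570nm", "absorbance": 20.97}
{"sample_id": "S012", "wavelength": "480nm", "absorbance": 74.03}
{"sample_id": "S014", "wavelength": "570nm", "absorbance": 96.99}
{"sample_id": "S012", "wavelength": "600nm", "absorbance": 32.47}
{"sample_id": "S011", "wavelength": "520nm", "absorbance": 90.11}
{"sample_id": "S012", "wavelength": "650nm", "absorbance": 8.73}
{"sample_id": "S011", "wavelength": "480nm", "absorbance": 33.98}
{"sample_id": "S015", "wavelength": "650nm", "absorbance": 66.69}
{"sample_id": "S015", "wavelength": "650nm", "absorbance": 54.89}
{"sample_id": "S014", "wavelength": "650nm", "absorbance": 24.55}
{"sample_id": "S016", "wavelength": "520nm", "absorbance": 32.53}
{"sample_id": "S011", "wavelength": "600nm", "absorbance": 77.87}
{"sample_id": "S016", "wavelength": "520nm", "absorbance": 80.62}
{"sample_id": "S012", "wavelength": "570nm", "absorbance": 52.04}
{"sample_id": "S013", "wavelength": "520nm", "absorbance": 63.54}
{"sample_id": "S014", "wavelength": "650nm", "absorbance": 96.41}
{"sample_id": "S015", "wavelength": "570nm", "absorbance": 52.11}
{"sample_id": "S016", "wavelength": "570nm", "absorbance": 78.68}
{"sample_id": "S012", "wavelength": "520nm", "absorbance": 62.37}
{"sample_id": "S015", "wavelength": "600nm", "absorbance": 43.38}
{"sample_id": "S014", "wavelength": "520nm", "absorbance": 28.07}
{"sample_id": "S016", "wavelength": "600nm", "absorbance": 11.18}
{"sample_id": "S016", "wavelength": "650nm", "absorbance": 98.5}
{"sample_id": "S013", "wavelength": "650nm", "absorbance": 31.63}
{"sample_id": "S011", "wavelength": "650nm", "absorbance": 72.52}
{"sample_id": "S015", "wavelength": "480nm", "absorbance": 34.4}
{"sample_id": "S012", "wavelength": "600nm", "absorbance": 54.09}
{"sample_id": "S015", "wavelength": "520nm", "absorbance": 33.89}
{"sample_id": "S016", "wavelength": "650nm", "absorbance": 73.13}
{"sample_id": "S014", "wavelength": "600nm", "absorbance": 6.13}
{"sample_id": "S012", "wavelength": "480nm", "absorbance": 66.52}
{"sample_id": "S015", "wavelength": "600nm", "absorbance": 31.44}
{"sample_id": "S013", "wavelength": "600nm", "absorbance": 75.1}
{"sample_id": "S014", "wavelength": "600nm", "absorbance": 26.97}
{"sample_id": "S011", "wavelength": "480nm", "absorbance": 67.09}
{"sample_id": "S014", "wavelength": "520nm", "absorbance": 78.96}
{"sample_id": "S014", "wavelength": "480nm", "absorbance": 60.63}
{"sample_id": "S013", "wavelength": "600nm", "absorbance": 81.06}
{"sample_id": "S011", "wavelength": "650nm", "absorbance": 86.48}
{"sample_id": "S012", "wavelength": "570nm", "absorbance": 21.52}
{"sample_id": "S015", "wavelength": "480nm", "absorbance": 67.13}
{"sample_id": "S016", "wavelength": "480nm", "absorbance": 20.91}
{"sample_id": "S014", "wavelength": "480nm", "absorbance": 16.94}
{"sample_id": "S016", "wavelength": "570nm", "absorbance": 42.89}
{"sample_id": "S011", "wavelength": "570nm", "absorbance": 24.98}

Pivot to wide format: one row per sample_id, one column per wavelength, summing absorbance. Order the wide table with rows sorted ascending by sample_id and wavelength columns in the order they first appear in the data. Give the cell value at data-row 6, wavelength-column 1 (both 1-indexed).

34.11

With rows sorted ascending by sample_id, row 6 is sample_id=S016. wavelength columns in first-appearance order: 600nm, 570nm, 480nm, 520nm, 650nm; column 1 is 600nm.
Long rows with sample_id=S016, wavelength=600nm: 22.93 + 11.18 = 34.11.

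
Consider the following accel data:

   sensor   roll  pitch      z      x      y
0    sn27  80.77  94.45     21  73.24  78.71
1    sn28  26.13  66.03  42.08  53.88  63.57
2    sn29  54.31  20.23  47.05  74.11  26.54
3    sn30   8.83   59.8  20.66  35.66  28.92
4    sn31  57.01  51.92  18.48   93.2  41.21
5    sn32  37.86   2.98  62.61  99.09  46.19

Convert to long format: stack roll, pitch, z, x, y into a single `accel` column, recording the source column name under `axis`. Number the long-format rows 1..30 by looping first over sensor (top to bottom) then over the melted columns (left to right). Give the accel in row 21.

57.01

30 rows total (6 × 5). Row 21: index ⌊(21-1)/5⌋ = 4 into sensor → sn31; (21-1) mod 5 = 0 into the melted columns → roll.
So row 21 is (sn31, roll, 57.01); accel = 57.01.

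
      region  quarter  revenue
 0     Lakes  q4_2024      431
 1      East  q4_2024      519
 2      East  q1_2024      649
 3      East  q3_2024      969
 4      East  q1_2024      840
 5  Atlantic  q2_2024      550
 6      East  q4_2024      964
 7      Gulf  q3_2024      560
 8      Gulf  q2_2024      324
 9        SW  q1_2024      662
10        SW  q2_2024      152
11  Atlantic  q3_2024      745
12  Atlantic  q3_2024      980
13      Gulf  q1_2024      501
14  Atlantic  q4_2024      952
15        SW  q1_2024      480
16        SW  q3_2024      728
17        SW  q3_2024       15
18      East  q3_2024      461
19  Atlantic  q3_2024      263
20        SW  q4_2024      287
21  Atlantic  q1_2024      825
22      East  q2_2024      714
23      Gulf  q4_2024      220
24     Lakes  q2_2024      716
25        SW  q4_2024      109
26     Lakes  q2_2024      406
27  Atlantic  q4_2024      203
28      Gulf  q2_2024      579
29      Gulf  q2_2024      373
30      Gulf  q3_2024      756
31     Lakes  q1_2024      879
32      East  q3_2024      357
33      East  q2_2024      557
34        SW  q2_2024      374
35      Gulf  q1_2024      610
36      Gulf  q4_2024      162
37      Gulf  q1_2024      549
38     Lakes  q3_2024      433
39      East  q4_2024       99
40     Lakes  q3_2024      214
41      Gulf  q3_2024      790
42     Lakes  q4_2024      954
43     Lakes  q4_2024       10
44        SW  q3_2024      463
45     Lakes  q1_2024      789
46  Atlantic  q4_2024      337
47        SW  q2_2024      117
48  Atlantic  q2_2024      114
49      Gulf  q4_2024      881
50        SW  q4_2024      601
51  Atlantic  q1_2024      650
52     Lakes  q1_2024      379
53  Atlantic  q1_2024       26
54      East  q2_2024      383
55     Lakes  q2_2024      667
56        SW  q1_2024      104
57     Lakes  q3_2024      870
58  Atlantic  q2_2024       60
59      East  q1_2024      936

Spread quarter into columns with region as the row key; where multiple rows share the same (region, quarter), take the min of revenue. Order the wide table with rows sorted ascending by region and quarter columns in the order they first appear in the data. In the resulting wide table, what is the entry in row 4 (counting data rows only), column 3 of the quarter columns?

214

With rows sorted ascending by region, row 4 is region=Lakes. quarter columns in first-appearance order: q4_2024, q1_2024, q3_2024, q2_2024; column 3 is q3_2024.
Long rows with region=Lakes, quarter=q3_2024: min(433, 214, 870) = 214.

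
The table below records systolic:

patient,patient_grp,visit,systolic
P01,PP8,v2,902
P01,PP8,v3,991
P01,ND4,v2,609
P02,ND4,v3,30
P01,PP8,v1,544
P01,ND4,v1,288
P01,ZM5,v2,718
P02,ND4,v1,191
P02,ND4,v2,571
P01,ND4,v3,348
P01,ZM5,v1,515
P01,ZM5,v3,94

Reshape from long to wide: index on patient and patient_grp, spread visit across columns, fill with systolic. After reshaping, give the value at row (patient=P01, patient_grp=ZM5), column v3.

Wide layout: rows indexed by patient and patient_grp, columns are the 3 distinct visit values (v2, v3, v1).
Cell (patient=P01, patient_grp=ZM5, visit=v3) draws from the long row where patient=P01, patient_grp=ZM5 and visit=v3, which has systolic=94.

94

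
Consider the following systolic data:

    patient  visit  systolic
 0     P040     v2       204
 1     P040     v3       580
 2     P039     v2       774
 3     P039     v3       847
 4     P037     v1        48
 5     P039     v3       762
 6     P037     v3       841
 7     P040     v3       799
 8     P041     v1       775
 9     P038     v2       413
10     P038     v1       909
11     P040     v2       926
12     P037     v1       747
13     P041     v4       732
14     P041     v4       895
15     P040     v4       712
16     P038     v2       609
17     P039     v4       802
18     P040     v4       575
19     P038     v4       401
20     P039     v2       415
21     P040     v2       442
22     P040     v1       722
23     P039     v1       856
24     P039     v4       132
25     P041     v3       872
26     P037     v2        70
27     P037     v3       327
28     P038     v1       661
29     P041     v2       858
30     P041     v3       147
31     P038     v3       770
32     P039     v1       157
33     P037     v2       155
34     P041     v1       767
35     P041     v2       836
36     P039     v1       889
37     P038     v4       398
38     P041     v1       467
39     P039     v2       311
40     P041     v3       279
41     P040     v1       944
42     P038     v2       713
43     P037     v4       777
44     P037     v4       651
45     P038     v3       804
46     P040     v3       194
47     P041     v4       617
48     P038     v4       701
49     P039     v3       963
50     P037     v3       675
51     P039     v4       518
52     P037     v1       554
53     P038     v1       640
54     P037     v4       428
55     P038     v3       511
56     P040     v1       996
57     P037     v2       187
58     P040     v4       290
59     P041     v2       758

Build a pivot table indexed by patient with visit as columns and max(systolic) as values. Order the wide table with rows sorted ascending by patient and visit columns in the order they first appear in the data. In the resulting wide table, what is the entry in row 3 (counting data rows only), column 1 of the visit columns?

With rows sorted ascending by patient, row 3 is patient=P039. visit columns in first-appearance order: v2, v3, v1, v4; column 1 is v2.
Long rows with patient=P039, visit=v2: max(774, 415, 311) = 774.

774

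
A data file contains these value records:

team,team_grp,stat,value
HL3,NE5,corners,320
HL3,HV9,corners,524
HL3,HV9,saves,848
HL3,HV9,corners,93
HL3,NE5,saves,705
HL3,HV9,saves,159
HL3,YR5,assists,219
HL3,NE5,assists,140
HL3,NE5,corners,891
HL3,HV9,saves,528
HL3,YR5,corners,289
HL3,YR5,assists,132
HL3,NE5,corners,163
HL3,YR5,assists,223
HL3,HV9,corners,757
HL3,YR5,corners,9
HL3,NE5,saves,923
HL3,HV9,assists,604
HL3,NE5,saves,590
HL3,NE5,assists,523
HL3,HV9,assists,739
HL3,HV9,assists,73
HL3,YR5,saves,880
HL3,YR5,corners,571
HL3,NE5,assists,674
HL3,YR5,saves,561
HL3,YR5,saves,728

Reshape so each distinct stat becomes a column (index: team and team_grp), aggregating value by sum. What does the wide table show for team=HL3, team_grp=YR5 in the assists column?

574

Rows with team=HL3, team_grp=YR5 and stat=assists: value values are 219, 132, 223.
219 + 132 + 223 = 574.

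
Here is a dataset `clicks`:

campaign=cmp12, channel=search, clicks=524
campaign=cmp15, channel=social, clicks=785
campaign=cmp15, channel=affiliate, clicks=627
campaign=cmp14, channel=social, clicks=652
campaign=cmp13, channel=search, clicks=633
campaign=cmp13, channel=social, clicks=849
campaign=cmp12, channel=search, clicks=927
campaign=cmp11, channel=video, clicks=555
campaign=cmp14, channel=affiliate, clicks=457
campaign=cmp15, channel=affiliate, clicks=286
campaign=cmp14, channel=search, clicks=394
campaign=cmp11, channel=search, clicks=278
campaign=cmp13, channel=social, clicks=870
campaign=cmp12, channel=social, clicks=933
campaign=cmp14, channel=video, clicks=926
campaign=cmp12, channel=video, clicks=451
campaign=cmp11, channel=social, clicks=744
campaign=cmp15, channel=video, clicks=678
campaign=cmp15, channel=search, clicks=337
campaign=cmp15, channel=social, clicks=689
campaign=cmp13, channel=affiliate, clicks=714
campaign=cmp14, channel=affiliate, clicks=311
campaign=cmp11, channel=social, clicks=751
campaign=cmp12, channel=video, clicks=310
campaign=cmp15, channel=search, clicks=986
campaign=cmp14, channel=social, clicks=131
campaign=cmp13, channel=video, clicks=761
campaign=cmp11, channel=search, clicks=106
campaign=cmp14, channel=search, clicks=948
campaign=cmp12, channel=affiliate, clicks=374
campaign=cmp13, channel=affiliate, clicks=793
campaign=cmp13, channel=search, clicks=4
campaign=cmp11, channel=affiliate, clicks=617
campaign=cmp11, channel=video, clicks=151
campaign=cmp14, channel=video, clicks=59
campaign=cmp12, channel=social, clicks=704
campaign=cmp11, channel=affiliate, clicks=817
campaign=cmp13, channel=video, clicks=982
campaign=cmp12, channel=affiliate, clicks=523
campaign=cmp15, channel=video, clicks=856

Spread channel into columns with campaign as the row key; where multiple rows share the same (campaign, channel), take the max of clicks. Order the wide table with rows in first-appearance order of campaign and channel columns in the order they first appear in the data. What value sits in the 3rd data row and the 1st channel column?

With rows in first-appearance order of campaign, row 3 is campaign=cmp14. channel columns in first-appearance order: search, social, affiliate, video; column 1 is search.
Long rows with campaign=cmp14, channel=search: max(394, 948) = 948.

948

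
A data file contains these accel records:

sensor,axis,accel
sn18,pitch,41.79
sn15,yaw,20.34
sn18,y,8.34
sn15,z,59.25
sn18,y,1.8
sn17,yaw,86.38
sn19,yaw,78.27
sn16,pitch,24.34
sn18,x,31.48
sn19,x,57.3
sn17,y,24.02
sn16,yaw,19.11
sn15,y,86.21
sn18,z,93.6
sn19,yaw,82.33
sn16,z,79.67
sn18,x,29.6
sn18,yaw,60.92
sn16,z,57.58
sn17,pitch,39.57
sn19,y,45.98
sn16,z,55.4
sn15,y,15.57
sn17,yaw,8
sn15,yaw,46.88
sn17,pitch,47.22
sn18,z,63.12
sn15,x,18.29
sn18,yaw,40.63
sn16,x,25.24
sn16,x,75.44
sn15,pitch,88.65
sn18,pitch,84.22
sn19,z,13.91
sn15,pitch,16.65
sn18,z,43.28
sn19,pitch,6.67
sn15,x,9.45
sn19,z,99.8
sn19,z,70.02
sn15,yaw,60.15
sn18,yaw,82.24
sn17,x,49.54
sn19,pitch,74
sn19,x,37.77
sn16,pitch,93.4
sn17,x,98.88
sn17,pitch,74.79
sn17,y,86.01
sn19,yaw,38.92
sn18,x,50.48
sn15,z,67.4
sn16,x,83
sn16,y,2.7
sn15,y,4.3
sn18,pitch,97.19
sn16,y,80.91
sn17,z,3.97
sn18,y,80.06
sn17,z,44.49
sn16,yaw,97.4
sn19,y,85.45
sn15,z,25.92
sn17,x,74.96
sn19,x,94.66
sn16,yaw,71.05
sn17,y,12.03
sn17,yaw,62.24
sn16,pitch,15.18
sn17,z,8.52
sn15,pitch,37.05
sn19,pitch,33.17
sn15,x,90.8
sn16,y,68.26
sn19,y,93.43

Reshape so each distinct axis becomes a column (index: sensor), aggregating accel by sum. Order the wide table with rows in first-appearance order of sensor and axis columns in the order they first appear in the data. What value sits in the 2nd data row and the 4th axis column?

152.57

With rows in first-appearance order of sensor, row 2 is sensor=sn15. axis columns in first-appearance order: pitch, yaw, y, z, x; column 4 is z.
Long rows with sensor=sn15, axis=z: 59.25 + 67.4 + 25.92 = 152.57.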